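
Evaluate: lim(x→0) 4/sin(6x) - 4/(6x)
This is an ∞-∞ indeterminate form.

Combine fractions or rationalize to convert ∞-∞ to 0/0 form:
  lim(x→0) 4/sin(6x) - 4/(6x) = 0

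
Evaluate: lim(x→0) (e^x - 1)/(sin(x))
This is a 0/0 indeterminate form.

Apply L'Hôpital's rule: differentiate numerator and denominator separately.
  f(x) = e^(x) - 1   ⇒   f'(x) = e^(x)
  g(x) = sin(x)   ⇒   g'(x) = cos(x)
  lim(x→0) f'(x)/g'(x) = lim(x→0) (e^(x))/(cos(x))
  = 1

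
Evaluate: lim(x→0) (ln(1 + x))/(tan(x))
This is a 0/0 indeterminate form.

Apply L'Hôpital's rule: differentiate numerator and denominator separately.
  f(x) = ln(x + 1)   ⇒   f'(x) = 1/(x + 1)
  g(x) = tan(x)   ⇒   g'(x) = tan(x)^2 + 1
  lim(x→0) f'(x)/g'(x) = lim(x→0) (1/(x + 1))/(tan(x)^2 + 1)
  = 1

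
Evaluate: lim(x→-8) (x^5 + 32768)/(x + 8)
This is a standard limit.

Factor or rationalize the expression:
  lim(x→-8) (x^5 + 32768)/(x + 8) = 20480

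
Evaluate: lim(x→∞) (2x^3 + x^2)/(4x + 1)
This is an ∞/∞ indeterminate form.

Apply L'Hôpital's rule: differentiate numerator and denominator separately.
  f(x) = 2·x^3 + x^2   ⇒   f'(x) = 6·x^2 + 2·x
  g(x) = 4·x + 1   ⇒   g'(x) = 4
  lim(x→∞) f'(x)/g'(x) = lim(x→∞) (6·x^2 + 2·x)/(4)
  = ∞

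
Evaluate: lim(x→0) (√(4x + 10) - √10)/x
This is a standard limit.

Factor or rationalize the expression:
  lim(x→0) (√(4x + 10) - √10)/x = sqrt(10)/5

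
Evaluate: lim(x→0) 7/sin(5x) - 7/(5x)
This is an ∞-∞ indeterminate form.

Combine fractions or rationalize to convert ∞-∞ to 0/0 form:
  lim(x→0) 7/sin(5x) - 7/(5x) = 0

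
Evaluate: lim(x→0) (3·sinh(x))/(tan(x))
This is a 0/0 indeterminate form.

Apply L'Hôpital's rule: differentiate numerator and denominator separately.
  f(x) = 3·sinh(x)   ⇒   f'(x) = 3·cosh(x)
  g(x) = tan(x)   ⇒   g'(x) = tan(x)^2 + 1
  lim(x→0) f'(x)/g'(x) = lim(x→0) (3·cosh(x))/(tan(x)^2 + 1)
  = 3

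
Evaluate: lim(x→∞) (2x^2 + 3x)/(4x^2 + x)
This is an ∞/∞ indeterminate form.

Apply L'Hôpital's rule: differentiate numerator and denominator separately.
  f(x) = 2·x^2 + 3·x   ⇒   f'(x) = 4·x + 3
  g(x) = 4·x^2 + x   ⇒   g'(x) = 8·x + 1
  lim(x→∞) f'(x)/g'(x) = lim(x→∞) (4·x + 3)/(8·x + 1)
  = 1/2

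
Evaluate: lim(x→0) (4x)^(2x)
This is an exponential indeterminate form.

For exponential indeterminate forms, take the natural log:
  Let L = lim(x→0) (4x)^(2x)
  Then ln(L) = lim(x→0) [exponent × ln(base)]
  Evaluate using L'Hôpital or standard limits, then exponentiate.
  L = 1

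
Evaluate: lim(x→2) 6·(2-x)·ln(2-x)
This is a 0·∞ indeterminate form.

Rewrite 0·∞ as a quotient (0/0 or ∞/∞ form), then apply L'Hôpital's rule:
  lim(x→2) 6·(2-x)·ln(2-x) = 0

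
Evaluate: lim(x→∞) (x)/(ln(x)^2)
This is an ∞/∞ indeterminate form.

Apply L'Hôpital's rule: differentiate numerator and denominator separately.
  f(x) = x   ⇒   f'(x) = 1
  g(x) = ln(x)^2   ⇒   g'(x) = 2·ln(x)/x
  lim(x→∞) f'(x)/g'(x) = lim(x→∞) (1)/(2·ln(x)/x)
  = ∞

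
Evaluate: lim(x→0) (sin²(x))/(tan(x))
This is a 0/0 indeterminate form.

Apply L'Hôpital's rule: differentiate numerator and denominator separately.
  f(x) = sin(x)^2   ⇒   f'(x) = 2·sin(x)·cos(x)
  g(x) = tan(x)   ⇒   g'(x) = tan(x)^2 + 1
  lim(x→0) f'(x)/g'(x) = lim(x→0) (2·sin(x)·cos(x))/(tan(x)^2 + 1)
  = 0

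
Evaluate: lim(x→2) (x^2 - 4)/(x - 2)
This is a standard limit.

Factor or rationalize the expression:
  lim(x→2) (x^2 - 4)/(x - 2) = 4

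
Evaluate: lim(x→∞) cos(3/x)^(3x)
This is an exponential indeterminate form.

For exponential indeterminate forms, take the natural log:
  Let L = lim(x→∞) cos(3/x)^(3x)
  Then ln(L) = lim(x→∞) [exponent × ln(base)]
  Evaluate using L'Hôpital or standard limits, then exponentiate.
  L = 1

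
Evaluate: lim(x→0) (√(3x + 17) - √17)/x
This is a standard limit.

Factor or rationalize the expression:
  lim(x→0) (√(3x + 17) - √17)/x = 3·sqrt(17)/34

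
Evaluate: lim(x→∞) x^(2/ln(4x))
This is an exponential indeterminate form.

For exponential indeterminate forms, take the natural log:
  Let L = lim(x→∞) x^(2/ln(4x))
  Then ln(L) = lim(x→∞) [exponent × ln(base)]
  Evaluate using L'Hôpital or standard limits, then exponentiate.
  L = e²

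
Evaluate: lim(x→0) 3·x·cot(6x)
This is a 0·∞ indeterminate form.

Rewrite 0·∞ as a quotient (0/0 or ∞/∞ form), then apply L'Hôpital's rule:
  lim(x→0) 3·x·cot(6x) = 1/2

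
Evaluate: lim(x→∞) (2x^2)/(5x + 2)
This is an ∞/∞ indeterminate form.

Apply L'Hôpital's rule: differentiate numerator and denominator separately.
  f(x) = 2·x^2   ⇒   f'(x) = 4·x
  g(x) = 5·x + 2   ⇒   g'(x) = 5
  lim(x→∞) f'(x)/g'(x) = lim(x→∞) (4·x)/(5)
  = ∞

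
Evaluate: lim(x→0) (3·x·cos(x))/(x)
This is a 0/0 indeterminate form.

Apply L'Hôpital's rule: differentiate numerator and denominator separately.
  f(x) = 3·x·cos(x)   ⇒   f'(x) = -3·x·sin(x) + 3·cos(x)
  g(x) = x   ⇒   g'(x) = 1
  lim(x→0) f'(x)/g'(x) = lim(x→0) (-3·x·sin(x) + 3·cos(x))/(1)
  = 3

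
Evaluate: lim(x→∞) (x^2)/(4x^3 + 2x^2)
This is an ∞/∞ indeterminate form.

Apply L'Hôpital's rule: differentiate numerator and denominator separately.
  f(x) = x^2   ⇒   f'(x) = 2·x
  g(x) = 4·x^3 + 2·x^2   ⇒   g'(x) = 12·x^2 + 4·x
  lim(x→∞) f'(x)/g'(x) = lim(x→∞) (2·x)/(12·x^2 + 4·x)
  = 0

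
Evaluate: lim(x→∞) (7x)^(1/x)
This is an exponential indeterminate form.

For exponential indeterminate forms, take the natural log:
  Let L = lim(x→∞) (7x)^(1/x)
  Then ln(L) = lim(x→∞) [exponent × ln(base)]
  Evaluate using L'Hôpital or standard limits, then exponentiate.
  L = 1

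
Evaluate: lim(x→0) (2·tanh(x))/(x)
This is a 0/0 indeterminate form.

Apply L'Hôpital's rule: differentiate numerator and denominator separately.
  f(x) = 2·tanh(x)   ⇒   f'(x) = 2 - 2·tanh(x)^2
  g(x) = x   ⇒   g'(x) = 1
  lim(x→0) f'(x)/g'(x) = lim(x→0) (2 - 2·tanh(x)^2)/(1)
  = 2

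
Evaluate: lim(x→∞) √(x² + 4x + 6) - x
This is an ∞-∞ indeterminate form.

Combine fractions or rationalize to convert ∞-∞ to 0/0 form:
  lim(x→∞) √(x² + 4x + 6) - x = 2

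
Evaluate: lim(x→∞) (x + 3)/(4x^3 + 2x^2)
This is an ∞/∞ indeterminate form.

Apply L'Hôpital's rule: differentiate numerator and denominator separately.
  f(x) = x + 3   ⇒   f'(x) = 1
  g(x) = 4·x^3 + 2·x^2   ⇒   g'(x) = 12·x^2 + 4·x
  lim(x→∞) f'(x)/g'(x) = lim(x→∞) (1)/(12·x^2 + 4·x)
  = 0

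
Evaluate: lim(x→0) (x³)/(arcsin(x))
This is a 0/0 indeterminate form.

Apply L'Hôpital's rule: differentiate numerator and denominator separately.
  f(x) = x^3   ⇒   f'(x) = 3·x^2
  g(x) = asin(x)   ⇒   g'(x) = 1/sqrt(1 - x^2)
  lim(x→0) f'(x)/g'(x) = lim(x→0) (3·x^2)/(1/sqrt(1 - x^2))
  = 0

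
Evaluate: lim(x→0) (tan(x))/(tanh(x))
This is a 0/0 indeterminate form.

Apply L'Hôpital's rule: differentiate numerator and denominator separately.
  f(x) = tan(x)   ⇒   f'(x) = tan(x)^2 + 1
  g(x) = tanh(x)   ⇒   g'(x) = 1 - tanh(x)^2
  lim(x→0) f'(x)/g'(x) = lim(x→0) (tan(x)^2 + 1)/(1 - tanh(x)^2)
  = 1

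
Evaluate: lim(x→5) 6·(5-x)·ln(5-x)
This is a 0·∞ indeterminate form.

Rewrite 0·∞ as a quotient (0/0 or ∞/∞ form), then apply L'Hôpital's rule:
  lim(x→5) 6·(5-x)·ln(5-x) = 0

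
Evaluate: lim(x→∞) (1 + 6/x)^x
This is an exponential indeterminate form.

For exponential indeterminate forms, take the natural log:
  Let L = lim(x→∞) (1 + 6/x)^x
  Then ln(L) = lim(x→∞) [exponent × ln(base)]
  Evaluate using L'Hôpital or standard limits, then exponentiate.
  L = e^(6)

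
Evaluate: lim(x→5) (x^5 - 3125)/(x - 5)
This is a standard limit.

Factor or rationalize the expression:
  lim(x→5) (x^5 - 3125)/(x - 5) = 3125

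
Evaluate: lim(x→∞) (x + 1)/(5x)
This is an ∞/∞ indeterminate form.

Apply L'Hôpital's rule: differentiate numerator and denominator separately.
  f(x) = x + 1   ⇒   f'(x) = 1
  g(x) = 5·x   ⇒   g'(x) = 5
  lim(x→∞) f'(x)/g'(x) = lim(x→∞) (1)/(5)
  = 1/5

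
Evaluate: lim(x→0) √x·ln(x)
This is a 0·∞ indeterminate form.

Rewrite 0·∞ as a quotient (0/0 or ∞/∞ form), then apply L'Hôpital's rule:
  lim(x→0) √x·ln(x) = 0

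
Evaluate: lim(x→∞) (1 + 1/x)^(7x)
This is an exponential indeterminate form.

For exponential indeterminate forms, take the natural log:
  Let L = lim(x→∞) (1 + 1/x)^(7x)
  Then ln(L) = lim(x→∞) [exponent × ln(base)]
  Evaluate using L'Hôpital or standard limits, then exponentiate.
  L = e^(7)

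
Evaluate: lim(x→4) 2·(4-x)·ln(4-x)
This is a 0·∞ indeterminate form.

Rewrite 0·∞ as a quotient (0/0 or ∞/∞ form), then apply L'Hôpital's rule:
  lim(x→4) 2·(4-x)·ln(4-x) = 0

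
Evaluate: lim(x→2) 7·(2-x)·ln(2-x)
This is a 0·∞ indeterminate form.

Rewrite 0·∞ as a quotient (0/0 or ∞/∞ form), then apply L'Hôpital's rule:
  lim(x→2) 7·(2-x)·ln(2-x) = 0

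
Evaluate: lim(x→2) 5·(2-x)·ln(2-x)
This is a 0·∞ indeterminate form.

Rewrite 0·∞ as a quotient (0/0 or ∞/∞ form), then apply L'Hôpital's rule:
  lim(x→2) 5·(2-x)·ln(2-x) = 0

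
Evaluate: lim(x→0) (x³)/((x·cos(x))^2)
This is a 0/0 indeterminate form.

Apply L'Hôpital's rule: differentiate numerator and denominator separately.
  f(x) = x^3   ⇒   f'(x) = 3·x^2
  g(x) = x^2·cos(x)^2   ⇒   g'(x) = -2·x^2·sin(x)·cos(x) + 2·x·cos(x)^2
  lim(x→0) f'(x)/g'(x) = lim(x→0) (3·x^2)/(-2·x^2·sin(x)·cos(x) + 2·x·cos(x)^2)
  = 0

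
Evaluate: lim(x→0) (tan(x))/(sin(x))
This is a 0/0 indeterminate form.

Apply L'Hôpital's rule: differentiate numerator and denominator separately.
  f(x) = tan(x)   ⇒   f'(x) = tan(x)^2 + 1
  g(x) = sin(x)   ⇒   g'(x) = cos(x)
  lim(x→0) f'(x)/g'(x) = lim(x→0) (tan(x)^2 + 1)/(cos(x))
  = 1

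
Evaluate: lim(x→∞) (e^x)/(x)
This is an ∞/∞ indeterminate form.

Apply L'Hôpital's rule: differentiate numerator and denominator separately.
  f(x) = e^(x)   ⇒   f'(x) = e^(x)
  g(x) = x   ⇒   g'(x) = 1
  lim(x→∞) f'(x)/g'(x) = lim(x→∞) (e^(x))/(1)
  = ∞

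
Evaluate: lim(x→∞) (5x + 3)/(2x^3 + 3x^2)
This is an ∞/∞ indeterminate form.

Apply L'Hôpital's rule: differentiate numerator and denominator separately.
  f(x) = 5·x + 3   ⇒   f'(x) = 5
  g(x) = 2·x^3 + 3·x^2   ⇒   g'(x) = 6·x^2 + 6·x
  lim(x→∞) f'(x)/g'(x) = lim(x→∞) (5)/(6·x^2 + 6·x)
  = 0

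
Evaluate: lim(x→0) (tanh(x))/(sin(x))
This is a 0/0 indeterminate form.

Apply L'Hôpital's rule: differentiate numerator and denominator separately.
  f(x) = tanh(x)   ⇒   f'(x) = 1 - tanh(x)^2
  g(x) = sin(x)   ⇒   g'(x) = cos(x)
  lim(x→0) f'(x)/g'(x) = lim(x→0) (1 - tanh(x)^2)/(cos(x))
  = 1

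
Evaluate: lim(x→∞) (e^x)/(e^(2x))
This is an ∞/∞ indeterminate form.

Apply L'Hôpital's rule: differentiate numerator and denominator separately.
  f(x) = e^(x)   ⇒   f'(x) = e^(x)
  g(x) = e^(2·x)   ⇒   g'(x) = 2·e^(2·x)
  lim(x→∞) f'(x)/g'(x) = lim(x→∞) (e^(x))/(2·e^(2·x))
  = 0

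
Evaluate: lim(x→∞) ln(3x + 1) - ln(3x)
This is an ∞-∞ indeterminate form.

Combine fractions or rationalize to convert ∞-∞ to 0/0 form:
  lim(x→∞) ln(3x + 1) - ln(3x) = 0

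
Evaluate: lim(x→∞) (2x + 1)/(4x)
This is an ∞/∞ indeterminate form.

Apply L'Hôpital's rule: differentiate numerator and denominator separately.
  f(x) = 2·x + 1   ⇒   f'(x) = 2
  g(x) = 4·x   ⇒   g'(x) = 4
  lim(x→∞) f'(x)/g'(x) = lim(x→∞) (2)/(4)
  = 1/2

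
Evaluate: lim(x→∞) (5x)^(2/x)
This is an exponential indeterminate form.

For exponential indeterminate forms, take the natural log:
  Let L = lim(x→∞) (5x)^(2/x)
  Then ln(L) = lim(x→∞) [exponent × ln(base)]
  Evaluate using L'Hôpital or standard limits, then exponentiate.
  L = 1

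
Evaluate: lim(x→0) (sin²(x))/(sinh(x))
This is a 0/0 indeterminate form.

Apply L'Hôpital's rule: differentiate numerator and denominator separately.
  f(x) = sin(x)^2   ⇒   f'(x) = 2·sin(x)·cos(x)
  g(x) = sinh(x)   ⇒   g'(x) = cosh(x)
  lim(x→0) f'(x)/g'(x) = lim(x→0) (2·sin(x)·cos(x))/(cosh(x))
  = 0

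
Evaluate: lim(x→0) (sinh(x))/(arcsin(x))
This is a 0/0 indeterminate form.

Apply L'Hôpital's rule: differentiate numerator and denominator separately.
  f(x) = sinh(x)   ⇒   f'(x) = cosh(x)
  g(x) = asin(x)   ⇒   g'(x) = 1/sqrt(1 - x^2)
  lim(x→0) f'(x)/g'(x) = lim(x→0) (cosh(x))/(1/sqrt(1 - x^2))
  = 1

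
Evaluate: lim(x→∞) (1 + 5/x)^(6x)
This is an exponential indeterminate form.

For exponential indeterminate forms, take the natural log:
  Let L = lim(x→∞) (1 + 5/x)^(6x)
  Then ln(L) = lim(x→∞) [exponent × ln(base)]
  Evaluate using L'Hôpital or standard limits, then exponentiate.
  L = e^(30)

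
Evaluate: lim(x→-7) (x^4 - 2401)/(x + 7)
This is a standard limit.

Factor or rationalize the expression:
  lim(x→-7) (x^4 - 2401)/(x + 7) = -1372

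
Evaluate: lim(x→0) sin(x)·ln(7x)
This is a 0·∞ indeterminate form.

Rewrite 0·∞ as a quotient (0/0 or ∞/∞ form), then apply L'Hôpital's rule:
  lim(x→0) sin(x)·ln(7x) = 0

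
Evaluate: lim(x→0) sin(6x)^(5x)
This is an exponential indeterminate form.

For exponential indeterminate forms, take the natural log:
  Let L = lim(x→0) sin(6x)^(5x)
  Then ln(L) = lim(x→0) [exponent × ln(base)]
  Evaluate using L'Hôpital or standard limits, then exponentiate.
  L = 1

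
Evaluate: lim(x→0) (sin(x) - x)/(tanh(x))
This is a 0/0 indeterminate form.

Apply L'Hôpital's rule: differentiate numerator and denominator separately.
  f(x) = -x + sin(x)   ⇒   f'(x) = cos(x) - 1
  g(x) = tanh(x)   ⇒   g'(x) = 1 - tanh(x)^2
  lim(x→0) f'(x)/g'(x) = lim(x→0) (cos(x) - 1)/(1 - tanh(x)^2)
  = 0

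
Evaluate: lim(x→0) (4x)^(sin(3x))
This is an exponential indeterminate form.

For exponential indeterminate forms, take the natural log:
  Let L = lim(x→0) (4x)^(sin(3x))
  Then ln(L) = lim(x→0) [exponent × ln(base)]
  Evaluate using L'Hôpital or standard limits, then exponentiate.
  L = 1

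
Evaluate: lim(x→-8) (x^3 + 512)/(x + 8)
This is a standard limit.

Factor or rationalize the expression:
  lim(x→-8) (x^3 + 512)/(x + 8) = 192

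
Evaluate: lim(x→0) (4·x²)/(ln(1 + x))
This is a 0/0 indeterminate form.

Apply L'Hôpital's rule: differentiate numerator and denominator separately.
  f(x) = 4·x^2   ⇒   f'(x) = 8·x
  g(x) = ln(x + 1)   ⇒   g'(x) = 1/(x + 1)
  lim(x→0) f'(x)/g'(x) = lim(x→0) (8·x)/(1/(x + 1))
  = 0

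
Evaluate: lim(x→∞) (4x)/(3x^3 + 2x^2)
This is an ∞/∞ indeterminate form.

Apply L'Hôpital's rule: differentiate numerator and denominator separately.
  f(x) = 4·x   ⇒   f'(x) = 4
  g(x) = 3·x^3 + 2·x^2   ⇒   g'(x) = 9·x^2 + 4·x
  lim(x→∞) f'(x)/g'(x) = lim(x→∞) (4)/(9·x^2 + 4·x)
  = 0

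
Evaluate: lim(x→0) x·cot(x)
This is a 0·∞ indeterminate form.

Rewrite 0·∞ as a quotient (0/0 or ∞/∞ form), then apply L'Hôpital's rule:
  lim(x→0) x·cot(x) = 1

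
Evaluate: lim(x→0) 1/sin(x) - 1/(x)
This is an ∞-∞ indeterminate form.

Combine fractions or rationalize to convert ∞-∞ to 0/0 form:
  lim(x→0) 1/sin(x) - 1/(x) = 0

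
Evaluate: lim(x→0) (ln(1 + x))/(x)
This is a 0/0 indeterminate form.

Apply L'Hôpital's rule: differentiate numerator and denominator separately.
  f(x) = ln(x + 1)   ⇒   f'(x) = 1/(x + 1)
  g(x) = x   ⇒   g'(x) = 1
  lim(x→0) f'(x)/g'(x) = lim(x→0) (1/(x + 1))/(1)
  = 1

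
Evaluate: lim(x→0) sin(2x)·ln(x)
This is a 0·∞ indeterminate form.

Rewrite 0·∞ as a quotient (0/0 or ∞/∞ form), then apply L'Hôpital's rule:
  lim(x→0) sin(2x)·ln(x) = 0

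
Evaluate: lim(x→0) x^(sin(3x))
This is an exponential indeterminate form.

For exponential indeterminate forms, take the natural log:
  Let L = lim(x→0) x^(sin(3x))
  Then ln(L) = lim(x→0) [exponent × ln(base)]
  Evaluate using L'Hôpital or standard limits, then exponentiate.
  L = 1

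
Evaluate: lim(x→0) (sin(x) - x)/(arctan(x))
This is a 0/0 indeterminate form.

Apply L'Hôpital's rule: differentiate numerator and denominator separately.
  f(x) = -x + sin(x)   ⇒   f'(x) = cos(x) - 1
  g(x) = atan(x)   ⇒   g'(x) = 1/(x^2 + 1)
  lim(x→0) f'(x)/g'(x) = lim(x→0) (cos(x) - 1)/(1/(x^2 + 1))
  = 0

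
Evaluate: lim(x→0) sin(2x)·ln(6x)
This is a 0·∞ indeterminate form.

Rewrite 0·∞ as a quotient (0/0 or ∞/∞ form), then apply L'Hôpital's rule:
  lim(x→0) sin(2x)·ln(6x) = 0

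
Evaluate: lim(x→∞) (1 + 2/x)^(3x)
This is an exponential indeterminate form.

For exponential indeterminate forms, take the natural log:
  Let L = lim(x→∞) (1 + 2/x)^(3x)
  Then ln(L) = lim(x→∞) [exponent × ln(base)]
  Evaluate using L'Hôpital or standard limits, then exponentiate.
  L = e^(6)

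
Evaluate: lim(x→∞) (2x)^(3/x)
This is an exponential indeterminate form.

For exponential indeterminate forms, take the natural log:
  Let L = lim(x→∞) (2x)^(3/x)
  Then ln(L) = lim(x→∞) [exponent × ln(base)]
  Evaluate using L'Hôpital or standard limits, then exponentiate.
  L = 1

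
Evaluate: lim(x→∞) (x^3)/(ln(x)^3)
This is an ∞/∞ indeterminate form.

Apply L'Hôpital's rule: differentiate numerator and denominator separately.
  f(x) = x^3   ⇒   f'(x) = 3·x^2
  g(x) = ln(x)^3   ⇒   g'(x) = 3·ln(x)^2/x
  lim(x→∞) f'(x)/g'(x) = lim(x→∞) (3·x^2)/(3·ln(x)^2/x)
  = ∞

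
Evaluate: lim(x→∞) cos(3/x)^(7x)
This is an exponential indeterminate form.

For exponential indeterminate forms, take the natural log:
  Let L = lim(x→∞) cos(3/x)^(7x)
  Then ln(L) = lim(x→∞) [exponent × ln(base)]
  Evaluate using L'Hôpital or standard limits, then exponentiate.
  L = 1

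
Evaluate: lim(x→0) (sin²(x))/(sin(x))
This is a 0/0 indeterminate form.

Apply L'Hôpital's rule: differentiate numerator and denominator separately.
  f(x) = sin(x)^2   ⇒   f'(x) = 2·sin(x)·cos(x)
  g(x) = sin(x)   ⇒   g'(x) = cos(x)
  lim(x→0) f'(x)/g'(x) = lim(x→0) (2·sin(x)·cos(x))/(cos(x))
  = 0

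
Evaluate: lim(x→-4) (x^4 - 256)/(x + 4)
This is a standard limit.

Factor or rationalize the expression:
  lim(x→-4) (x^4 - 256)/(x + 4) = -256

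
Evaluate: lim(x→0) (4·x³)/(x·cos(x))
This is a 0/0 indeterminate form.

Apply L'Hôpital's rule: differentiate numerator and denominator separately.
  f(x) = 4·x^3   ⇒   f'(x) = 12·x^2
  g(x) = x·cos(x)   ⇒   g'(x) = -x·sin(x) + cos(x)
  lim(x→0) f'(x)/g'(x) = lim(x→0) (12·x^2)/(-x·sin(x) + cos(x))
  = 0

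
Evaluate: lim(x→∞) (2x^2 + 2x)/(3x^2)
This is an ∞/∞ indeterminate form.

Apply L'Hôpital's rule: differentiate numerator and denominator separately.
  f(x) = 2·x^2 + 2·x   ⇒   f'(x) = 4·x + 2
  g(x) = 3·x^2   ⇒   g'(x) = 6·x
  lim(x→∞) f'(x)/g'(x) = lim(x→∞) (4·x + 2)/(6·x)
  = 2/3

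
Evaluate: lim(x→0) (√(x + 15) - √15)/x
This is a standard limit.

Factor or rationalize the expression:
  lim(x→0) (√(x + 15) - √15)/x = sqrt(15)/30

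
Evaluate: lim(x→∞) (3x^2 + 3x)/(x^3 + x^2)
This is an ∞/∞ indeterminate form.

Apply L'Hôpital's rule: differentiate numerator and denominator separately.
  f(x) = 3·x^2 + 3·x   ⇒   f'(x) = 6·x + 3
  g(x) = x^3 + x^2   ⇒   g'(x) = 3·x^2 + 2·x
  lim(x→∞) f'(x)/g'(x) = lim(x→∞) (6·x + 3)/(3·x^2 + 2·x)
  = 0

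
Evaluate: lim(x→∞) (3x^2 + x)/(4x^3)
This is an ∞/∞ indeterminate form.

Apply L'Hôpital's rule: differentiate numerator and denominator separately.
  f(x) = 3·x^2 + x   ⇒   f'(x) = 6·x + 1
  g(x) = 4·x^3   ⇒   g'(x) = 12·x^2
  lim(x→∞) f'(x)/g'(x) = lim(x→∞) (6·x + 1)/(12·x^2)
  = 0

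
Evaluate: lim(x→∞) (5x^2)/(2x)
This is an ∞/∞ indeterminate form.

Apply L'Hôpital's rule: differentiate numerator and denominator separately.
  f(x) = 5·x^2   ⇒   f'(x) = 10·x
  g(x) = 2·x   ⇒   g'(x) = 2
  lim(x→∞) f'(x)/g'(x) = lim(x→∞) (10·x)/(2)
  = ∞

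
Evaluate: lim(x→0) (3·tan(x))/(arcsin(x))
This is a 0/0 indeterminate form.

Apply L'Hôpital's rule: differentiate numerator and denominator separately.
  f(x) = 3·tan(x)   ⇒   f'(x) = 3·tan(x)^2 + 3
  g(x) = asin(x)   ⇒   g'(x) = 1/sqrt(1 - x^2)
  lim(x→0) f'(x)/g'(x) = lim(x→0) (3·tan(x)^2 + 3)/(1/sqrt(1 - x^2))
  = 3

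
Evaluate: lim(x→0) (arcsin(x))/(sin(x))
This is a 0/0 indeterminate form.

Apply L'Hôpital's rule: differentiate numerator and denominator separately.
  f(x) = asin(x)   ⇒   f'(x) = 1/sqrt(1 - x^2)
  g(x) = sin(x)   ⇒   g'(x) = cos(x)
  lim(x→0) f'(x)/g'(x) = lim(x→0) (1/sqrt(1 - x^2))/(cos(x))
  = 1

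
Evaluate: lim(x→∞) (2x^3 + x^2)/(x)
This is an ∞/∞ indeterminate form.

Apply L'Hôpital's rule: differentiate numerator and denominator separately.
  f(x) = 2·x^3 + x^2   ⇒   f'(x) = 6·x^2 + 2·x
  g(x) = x   ⇒   g'(x) = 1
  lim(x→∞) f'(x)/g'(x) = lim(x→∞) (6·x^2 + 2·x)/(1)
  = ∞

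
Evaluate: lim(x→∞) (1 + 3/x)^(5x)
This is an exponential indeterminate form.

For exponential indeterminate forms, take the natural log:
  Let L = lim(x→∞) (1 + 3/x)^(5x)
  Then ln(L) = lim(x→∞) [exponent × ln(base)]
  Evaluate using L'Hôpital or standard limits, then exponentiate.
  L = e^(15)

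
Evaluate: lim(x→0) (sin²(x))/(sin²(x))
This is a 0/0 indeterminate form.

Apply L'Hôpital's rule: differentiate numerator and denominator separately.
  f(x) = sin(x)^2   ⇒   f'(x) = 2·sin(x)·cos(x)
  g(x) = sin(x)^2   ⇒   g'(x) = 2·sin(x)·cos(x)
  lim(x→0) f'(x)/g'(x) = lim(x→0) (2·sin(x)·cos(x))/(2·sin(x)·cos(x))
  = 1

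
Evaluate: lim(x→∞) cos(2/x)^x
This is an exponential indeterminate form.

For exponential indeterminate forms, take the natural log:
  Let L = lim(x→∞) cos(2/x)^x
  Then ln(L) = lim(x→∞) [exponent × ln(base)]
  Evaluate using L'Hôpital or standard limits, then exponentiate.
  L = 1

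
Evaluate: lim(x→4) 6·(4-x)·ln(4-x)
This is a 0·∞ indeterminate form.

Rewrite 0·∞ as a quotient (0/0 or ∞/∞ form), then apply L'Hôpital's rule:
  lim(x→4) 6·(4-x)·ln(4-x) = 0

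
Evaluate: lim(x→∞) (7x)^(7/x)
This is an exponential indeterminate form.

For exponential indeterminate forms, take the natural log:
  Let L = lim(x→∞) (7x)^(7/x)
  Then ln(L) = lim(x→∞) [exponent × ln(base)]
  Evaluate using L'Hôpital or standard limits, then exponentiate.
  L = 1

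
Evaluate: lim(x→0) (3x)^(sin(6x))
This is an exponential indeterminate form.

For exponential indeterminate forms, take the natural log:
  Let L = lim(x→0) (3x)^(sin(6x))
  Then ln(L) = lim(x→0) [exponent × ln(base)]
  Evaluate using L'Hôpital or standard limits, then exponentiate.
  L = 1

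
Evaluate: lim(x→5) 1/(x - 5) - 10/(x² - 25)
This is an ∞-∞ indeterminate form.

Combine fractions or rationalize to convert ∞-∞ to 0/0 form:
  lim(x→5) 1/(x - 5) - 10/(x² - 25) = 1/10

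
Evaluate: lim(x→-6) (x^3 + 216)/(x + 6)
This is a standard limit.

Factor or rationalize the expression:
  lim(x→-6) (x^3 + 216)/(x + 6) = 108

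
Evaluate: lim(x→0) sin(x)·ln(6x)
This is a 0·∞ indeterminate form.

Rewrite 0·∞ as a quotient (0/0 or ∞/∞ form), then apply L'Hôpital's rule:
  lim(x→0) sin(x)·ln(6x) = 0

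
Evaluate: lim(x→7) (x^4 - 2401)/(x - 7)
This is a standard limit.

Factor or rationalize the expression:
  lim(x→7) (x^4 - 2401)/(x - 7) = 1372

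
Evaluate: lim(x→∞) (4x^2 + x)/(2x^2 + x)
This is an ∞/∞ indeterminate form.

Apply L'Hôpital's rule: differentiate numerator and denominator separately.
  f(x) = 4·x^2 + x   ⇒   f'(x) = 8·x + 1
  g(x) = 2·x^2 + x   ⇒   g'(x) = 4·x + 1
  lim(x→∞) f'(x)/g'(x) = lim(x→∞) (8·x + 1)/(4·x + 1)
  = 2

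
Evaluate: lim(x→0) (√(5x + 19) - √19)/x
This is a standard limit.

Factor or rationalize the expression:
  lim(x→0) (√(5x + 19) - √19)/x = 5·sqrt(19)/38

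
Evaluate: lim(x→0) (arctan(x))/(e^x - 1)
This is a 0/0 indeterminate form.

Apply L'Hôpital's rule: differentiate numerator and denominator separately.
  f(x) = atan(x)   ⇒   f'(x) = 1/(x^2 + 1)
  g(x) = e^(x) - 1   ⇒   g'(x) = e^(x)
  lim(x→0) f'(x)/g'(x) = lim(x→0) (1/(x^2 + 1))/(e^(x))
  = 1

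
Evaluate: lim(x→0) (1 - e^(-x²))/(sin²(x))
This is a 0/0 indeterminate form.

Apply L'Hôpital's rule: differentiate numerator and denominator separately.
  f(x) = 1 - e^(-x^2)   ⇒   f'(x) = 2·x·e^(-x^2)
  g(x) = sin(x)^2   ⇒   g'(x) = 2·sin(x)·cos(x)
  lim(x→0) f'(x)/g'(x) = lim(x→0) (2·x·e^(-x^2))/(2·sin(x)·cos(x))
  = 1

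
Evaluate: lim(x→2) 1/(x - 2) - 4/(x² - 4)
This is an ∞-∞ indeterminate form.

Combine fractions or rationalize to convert ∞-∞ to 0/0 form:
  lim(x→2) 1/(x - 2) - 4/(x² - 4) = 1/4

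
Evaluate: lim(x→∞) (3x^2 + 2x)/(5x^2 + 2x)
This is an ∞/∞ indeterminate form.

Apply L'Hôpital's rule: differentiate numerator and denominator separately.
  f(x) = 3·x^2 + 2·x   ⇒   f'(x) = 6·x + 2
  g(x) = 5·x^2 + 2·x   ⇒   g'(x) = 10·x + 2
  lim(x→∞) f'(x)/g'(x) = lim(x→∞) (6·x + 2)/(10·x + 2)
  = 3/5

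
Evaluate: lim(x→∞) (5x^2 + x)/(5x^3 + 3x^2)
This is an ∞/∞ indeterminate form.

Apply L'Hôpital's rule: differentiate numerator and denominator separately.
  f(x) = 5·x^2 + x   ⇒   f'(x) = 10·x + 1
  g(x) = 5·x^3 + 3·x^2   ⇒   g'(x) = 15·x^2 + 6·x
  lim(x→∞) f'(x)/g'(x) = lim(x→∞) (10·x + 1)/(15·x^2 + 6·x)
  = 0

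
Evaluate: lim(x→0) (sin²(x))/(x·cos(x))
This is a 0/0 indeterminate form.

Apply L'Hôpital's rule: differentiate numerator and denominator separately.
  f(x) = sin(x)^2   ⇒   f'(x) = 2·sin(x)·cos(x)
  g(x) = x·cos(x)   ⇒   g'(x) = -x·sin(x) + cos(x)
  lim(x→0) f'(x)/g'(x) = lim(x→0) (2·sin(x)·cos(x))/(-x·sin(x) + cos(x))
  = 0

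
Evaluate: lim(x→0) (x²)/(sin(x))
This is a 0/0 indeterminate form.

Apply L'Hôpital's rule: differentiate numerator and denominator separately.
  f(x) = x^2   ⇒   f'(x) = 2·x
  g(x) = sin(x)   ⇒   g'(x) = cos(x)
  lim(x→0) f'(x)/g'(x) = lim(x→0) (2·x)/(cos(x))
  = 0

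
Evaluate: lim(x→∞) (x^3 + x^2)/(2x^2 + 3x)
This is an ∞/∞ indeterminate form.

Apply L'Hôpital's rule: differentiate numerator and denominator separately.
  f(x) = x^3 + x^2   ⇒   f'(x) = 3·x^2 + 2·x
  g(x) = 2·x^2 + 3·x   ⇒   g'(x) = 4·x + 3
  lim(x→∞) f'(x)/g'(x) = lim(x→∞) (3·x^2 + 2·x)/(4·x + 3)
  = ∞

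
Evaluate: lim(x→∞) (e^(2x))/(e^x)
This is an ∞/∞ indeterminate form.

Apply L'Hôpital's rule: differentiate numerator and denominator separately.
  f(x) = e^(2·x)   ⇒   f'(x) = 2·e^(2·x)
  g(x) = e^(x)   ⇒   g'(x) = e^(x)
  lim(x→∞) f'(x)/g'(x) = lim(x→∞) (2·e^(2·x))/(e^(x))
  = ∞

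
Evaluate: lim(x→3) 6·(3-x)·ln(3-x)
This is a 0·∞ indeterminate form.

Rewrite 0·∞ as a quotient (0/0 or ∞/∞ form), then apply L'Hôpital's rule:
  lim(x→3) 6·(3-x)·ln(3-x) = 0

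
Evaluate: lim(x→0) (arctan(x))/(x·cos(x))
This is a 0/0 indeterminate form.

Apply L'Hôpital's rule: differentiate numerator and denominator separately.
  f(x) = atan(x)   ⇒   f'(x) = 1/(x^2 + 1)
  g(x) = x·cos(x)   ⇒   g'(x) = -x·sin(x) + cos(x)
  lim(x→0) f'(x)/g'(x) = lim(x→0) (1/(x^2 + 1))/(-x·sin(x) + cos(x))
  = 1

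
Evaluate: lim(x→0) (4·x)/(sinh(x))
This is a 0/0 indeterminate form.

Apply L'Hôpital's rule: differentiate numerator and denominator separately.
  f(x) = 4·x   ⇒   f'(x) = 4
  g(x) = sinh(x)   ⇒   g'(x) = cosh(x)
  lim(x→0) f'(x)/g'(x) = lim(x→0) (4)/(cosh(x))
  = 4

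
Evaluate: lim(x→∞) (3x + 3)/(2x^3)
This is an ∞/∞ indeterminate form.

Apply L'Hôpital's rule: differentiate numerator and denominator separately.
  f(x) = 3·x + 3   ⇒   f'(x) = 3
  g(x) = 2·x^3   ⇒   g'(x) = 6·x^2
  lim(x→∞) f'(x)/g'(x) = lim(x→∞) (3)/(6·x^2)
  = 0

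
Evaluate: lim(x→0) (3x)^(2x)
This is an exponential indeterminate form.

For exponential indeterminate forms, take the natural log:
  Let L = lim(x→0) (3x)^(2x)
  Then ln(L) = lim(x→0) [exponent × ln(base)]
  Evaluate using L'Hôpital or standard limits, then exponentiate.
  L = 1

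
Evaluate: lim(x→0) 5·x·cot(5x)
This is a 0·∞ indeterminate form.

Rewrite 0·∞ as a quotient (0/0 or ∞/∞ form), then apply L'Hôpital's rule:
  lim(x→0) 5·x·cot(5x) = 1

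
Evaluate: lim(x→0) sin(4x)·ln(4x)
This is a 0·∞ indeterminate form.

Rewrite 0·∞ as a quotient (0/0 or ∞/∞ form), then apply L'Hôpital's rule:
  lim(x→0) sin(4x)·ln(4x) = 0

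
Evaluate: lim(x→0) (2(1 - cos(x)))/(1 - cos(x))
This is a 0/0 indeterminate form.

Apply L'Hôpital's rule: differentiate numerator and denominator separately.
  f(x) = 2 - 2·cos(x)   ⇒   f'(x) = 2·sin(x)
  g(x) = 1 - cos(x)   ⇒   g'(x) = sin(x)
  lim(x→0) f'(x)/g'(x) = lim(x→0) (2·sin(x))/(sin(x))
  = 2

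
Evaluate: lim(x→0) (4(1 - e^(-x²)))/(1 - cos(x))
This is a 0/0 indeterminate form.

Apply L'Hôpital's rule: differentiate numerator and denominator separately.
  f(x) = 4 - 4·e^(-x^2)   ⇒   f'(x) = 8·x·e^(-x^2)
  g(x) = 1 - cos(x)   ⇒   g'(x) = sin(x)
  lim(x→0) f'(x)/g'(x) = lim(x→0) (8·x·e^(-x^2))/(sin(x))
  = 8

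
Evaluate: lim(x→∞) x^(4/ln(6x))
This is an exponential indeterminate form.

For exponential indeterminate forms, take the natural log:
  Let L = lim(x→∞) x^(4/ln(6x))
  Then ln(L) = lim(x→∞) [exponent × ln(base)]
  Evaluate using L'Hôpital or standard limits, then exponentiate.
  L = e^(4)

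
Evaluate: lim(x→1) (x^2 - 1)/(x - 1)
This is a standard limit.

Factor or rationalize the expression:
  lim(x→1) (x^2 - 1)/(x - 1) = 2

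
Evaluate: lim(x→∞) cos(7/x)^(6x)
This is an exponential indeterminate form.

For exponential indeterminate forms, take the natural log:
  Let L = lim(x→∞) cos(7/x)^(6x)
  Then ln(L) = lim(x→∞) [exponent × ln(base)]
  Evaluate using L'Hôpital or standard limits, then exponentiate.
  L = 1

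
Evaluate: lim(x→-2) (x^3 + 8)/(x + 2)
This is a standard limit.

Factor or rationalize the expression:
  lim(x→-2) (x^3 + 8)/(x + 2) = 12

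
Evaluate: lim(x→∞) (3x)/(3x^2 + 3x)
This is an ∞/∞ indeterminate form.

Apply L'Hôpital's rule: differentiate numerator and denominator separately.
  f(x) = 3·x   ⇒   f'(x) = 3
  g(x) = 3·x^2 + 3·x   ⇒   g'(x) = 6·x + 3
  lim(x→∞) f'(x)/g'(x) = lim(x→∞) (3)/(6·x + 3)
  = 0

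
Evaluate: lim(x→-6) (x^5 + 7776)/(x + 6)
This is a standard limit.

Factor or rationalize the expression:
  lim(x→-6) (x^5 + 7776)/(x + 6) = 6480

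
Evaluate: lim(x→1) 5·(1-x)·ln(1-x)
This is a 0·∞ indeterminate form.

Rewrite 0·∞ as a quotient (0/0 or ∞/∞ form), then apply L'Hôpital's rule:
  lim(x→1) 5·(1-x)·ln(1-x) = 0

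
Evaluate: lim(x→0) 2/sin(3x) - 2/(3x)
This is an ∞-∞ indeterminate form.

Combine fractions or rationalize to convert ∞-∞ to 0/0 form:
  lim(x→0) 2/sin(3x) - 2/(3x) = 0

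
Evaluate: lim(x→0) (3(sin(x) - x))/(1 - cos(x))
This is a 0/0 indeterminate form.

Apply L'Hôpital's rule: differentiate numerator and denominator separately.
  f(x) = -3·x + 3·sin(x)   ⇒   f'(x) = 3·cos(x) - 3
  g(x) = 1 - cos(x)   ⇒   g'(x) = sin(x)
  lim(x→0) f'(x)/g'(x) = lim(x→0) (3·cos(x) - 3)/(sin(x))
  = 0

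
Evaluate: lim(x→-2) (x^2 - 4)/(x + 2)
This is a standard limit.

Factor or rationalize the expression:
  lim(x→-2) (x^2 - 4)/(x + 2) = -4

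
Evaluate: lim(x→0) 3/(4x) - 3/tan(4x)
This is an ∞-∞ indeterminate form.

Combine fractions or rationalize to convert ∞-∞ to 0/0 form:
  lim(x→0) 3/(4x) - 3/tan(4x) = 0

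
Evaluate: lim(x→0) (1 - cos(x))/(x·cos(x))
This is a 0/0 indeterminate form.

Apply L'Hôpital's rule: differentiate numerator and denominator separately.
  f(x) = 1 - cos(x)   ⇒   f'(x) = sin(x)
  g(x) = x·cos(x)   ⇒   g'(x) = -x·sin(x) + cos(x)
  lim(x→0) f'(x)/g'(x) = lim(x→0) (sin(x))/(-x·sin(x) + cos(x))
  = 0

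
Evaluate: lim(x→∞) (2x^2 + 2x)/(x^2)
This is an ∞/∞ indeterminate form.

Apply L'Hôpital's rule: differentiate numerator and denominator separately.
  f(x) = 2·x^2 + 2·x   ⇒   f'(x) = 4·x + 2
  g(x) = x^2   ⇒   g'(x) = 2·x
  lim(x→∞) f'(x)/g'(x) = lim(x→∞) (4·x + 2)/(2·x)
  = 2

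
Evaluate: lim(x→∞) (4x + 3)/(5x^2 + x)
This is an ∞/∞ indeterminate form.

Apply L'Hôpital's rule: differentiate numerator and denominator separately.
  f(x) = 4·x + 3   ⇒   f'(x) = 4
  g(x) = 5·x^2 + x   ⇒   g'(x) = 10·x + 1
  lim(x→∞) f'(x)/g'(x) = lim(x→∞) (4)/(10·x + 1)
  = 0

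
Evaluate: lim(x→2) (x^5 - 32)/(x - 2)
This is a standard limit.

Factor or rationalize the expression:
  lim(x→2) (x^5 - 32)/(x - 2) = 80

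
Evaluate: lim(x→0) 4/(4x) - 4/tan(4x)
This is an ∞-∞ indeterminate form.

Combine fractions or rationalize to convert ∞-∞ to 0/0 form:
  lim(x→0) 4/(4x) - 4/tan(4x) = 0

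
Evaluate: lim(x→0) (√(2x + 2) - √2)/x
This is a standard limit.

Factor or rationalize the expression:
  lim(x→0) (√(2x + 2) - √2)/x = sqrt(2)/2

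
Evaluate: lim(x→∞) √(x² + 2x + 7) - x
This is an ∞-∞ indeterminate form.

Combine fractions or rationalize to convert ∞-∞ to 0/0 form:
  lim(x→∞) √(x² + 2x + 7) - x = 1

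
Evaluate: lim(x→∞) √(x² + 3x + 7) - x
This is an ∞-∞ indeterminate form.

Combine fractions or rationalize to convert ∞-∞ to 0/0 form:
  lim(x→∞) √(x² + 3x + 7) - x = 3/2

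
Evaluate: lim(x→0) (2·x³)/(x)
This is a 0/0 indeterminate form.

Apply L'Hôpital's rule: differentiate numerator and denominator separately.
  f(x) = 2·x^3   ⇒   f'(x) = 6·x^2
  g(x) = x   ⇒   g'(x) = 1
  lim(x→0) f'(x)/g'(x) = lim(x→0) (6·x^2)/(1)
  = 0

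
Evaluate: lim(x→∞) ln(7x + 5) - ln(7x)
This is an ∞-∞ indeterminate form.

Combine fractions or rationalize to convert ∞-∞ to 0/0 form:
  lim(x→∞) ln(7x + 5) - ln(7x) = 0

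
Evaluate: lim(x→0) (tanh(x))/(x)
This is a 0/0 indeterminate form.

Apply L'Hôpital's rule: differentiate numerator and denominator separately.
  f(x) = tanh(x)   ⇒   f'(x) = 1 - tanh(x)^2
  g(x) = x   ⇒   g'(x) = 1
  lim(x→0) f'(x)/g'(x) = lim(x→0) (1 - tanh(x)^2)/(1)
  = 1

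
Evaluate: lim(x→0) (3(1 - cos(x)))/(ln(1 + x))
This is a 0/0 indeterminate form.

Apply L'Hôpital's rule: differentiate numerator and denominator separately.
  f(x) = 3 - 3·cos(x)   ⇒   f'(x) = 3·sin(x)
  g(x) = ln(x + 1)   ⇒   g'(x) = 1/(x + 1)
  lim(x→0) f'(x)/g'(x) = lim(x→0) (3·sin(x))/(1/(x + 1))
  = 0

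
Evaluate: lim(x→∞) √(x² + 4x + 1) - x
This is an ∞-∞ indeterminate form.

Combine fractions or rationalize to convert ∞-∞ to 0/0 form:
  lim(x→∞) √(x² + 4x + 1) - x = 2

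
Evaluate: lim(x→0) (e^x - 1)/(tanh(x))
This is a 0/0 indeterminate form.

Apply L'Hôpital's rule: differentiate numerator and denominator separately.
  f(x) = e^(x) - 1   ⇒   f'(x) = e^(x)
  g(x) = tanh(x)   ⇒   g'(x) = 1 - tanh(x)^2
  lim(x→0) f'(x)/g'(x) = lim(x→0) (e^(x))/(1 - tanh(x)^2)
  = 1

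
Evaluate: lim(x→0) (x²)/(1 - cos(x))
This is a 0/0 indeterminate form.

Apply L'Hôpital's rule: differentiate numerator and denominator separately.
  f(x) = x^2   ⇒   f'(x) = 2·x
  g(x) = 1 - cos(x)   ⇒   g'(x) = sin(x)
  lim(x→0) f'(x)/g'(x) = lim(x→0) (2·x)/(sin(x))
  = 2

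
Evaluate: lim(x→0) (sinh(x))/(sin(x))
This is a 0/0 indeterminate form.

Apply L'Hôpital's rule: differentiate numerator and denominator separately.
  f(x) = sinh(x)   ⇒   f'(x) = cosh(x)
  g(x) = sin(x)   ⇒   g'(x) = cos(x)
  lim(x→0) f'(x)/g'(x) = lim(x→0) (cosh(x))/(cos(x))
  = 1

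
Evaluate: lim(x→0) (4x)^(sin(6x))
This is an exponential indeterminate form.

For exponential indeterminate forms, take the natural log:
  Let L = lim(x→0) (4x)^(sin(6x))
  Then ln(L) = lim(x→0) [exponent × ln(base)]
  Evaluate using L'Hôpital or standard limits, then exponentiate.
  L = 1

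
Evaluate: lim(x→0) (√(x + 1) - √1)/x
This is a standard limit.

Factor or rationalize the expression:
  lim(x→0) (√(x + 1) - √1)/x = 1/2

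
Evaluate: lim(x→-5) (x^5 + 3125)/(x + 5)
This is a standard limit.

Factor or rationalize the expression:
  lim(x→-5) (x^5 + 3125)/(x + 5) = 3125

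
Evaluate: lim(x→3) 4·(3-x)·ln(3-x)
This is a 0·∞ indeterminate form.

Rewrite 0·∞ as a quotient (0/0 or ∞/∞ form), then apply L'Hôpital's rule:
  lim(x→3) 4·(3-x)·ln(3-x) = 0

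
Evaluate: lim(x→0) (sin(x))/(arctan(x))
This is a 0/0 indeterminate form.

Apply L'Hôpital's rule: differentiate numerator and denominator separately.
  f(x) = sin(x)   ⇒   f'(x) = cos(x)
  g(x) = atan(x)   ⇒   g'(x) = 1/(x^2 + 1)
  lim(x→0) f'(x)/g'(x) = lim(x→0) (cos(x))/(1/(x^2 + 1))
  = 1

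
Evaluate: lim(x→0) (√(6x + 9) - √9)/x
This is a standard limit.

Factor or rationalize the expression:
  lim(x→0) (√(6x + 9) - √9)/x = 1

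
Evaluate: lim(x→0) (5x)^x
This is an exponential indeterminate form.

For exponential indeterminate forms, take the natural log:
  Let L = lim(x→0) (5x)^x
  Then ln(L) = lim(x→0) [exponent × ln(base)]
  Evaluate using L'Hôpital or standard limits, then exponentiate.
  L = 1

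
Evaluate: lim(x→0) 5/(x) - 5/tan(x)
This is an ∞-∞ indeterminate form.

Combine fractions or rationalize to convert ∞-∞ to 0/0 form:
  lim(x→0) 5/(x) - 5/tan(x) = 0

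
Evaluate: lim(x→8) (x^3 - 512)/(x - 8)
This is a standard limit.

Factor or rationalize the expression:
  lim(x→8) (x^3 - 512)/(x - 8) = 192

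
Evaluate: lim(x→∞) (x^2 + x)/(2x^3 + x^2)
This is an ∞/∞ indeterminate form.

Apply L'Hôpital's rule: differentiate numerator and denominator separately.
  f(x) = x^2 + x   ⇒   f'(x) = 2·x + 1
  g(x) = 2·x^3 + x^2   ⇒   g'(x) = 6·x^2 + 2·x
  lim(x→∞) f'(x)/g'(x) = lim(x→∞) (2·x + 1)/(6·x^2 + 2·x)
  = 0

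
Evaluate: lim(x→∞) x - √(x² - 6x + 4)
This is an ∞-∞ indeterminate form.

Combine fractions or rationalize to convert ∞-∞ to 0/0 form:
  lim(x→∞) x - √(x² - 6x + 4) = 3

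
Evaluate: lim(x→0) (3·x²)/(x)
This is a 0/0 indeterminate form.

Apply L'Hôpital's rule: differentiate numerator and denominator separately.
  f(x) = 3·x^2   ⇒   f'(x) = 6·x
  g(x) = x   ⇒   g'(x) = 1
  lim(x→0) f'(x)/g'(x) = lim(x→0) (6·x)/(1)
  = 0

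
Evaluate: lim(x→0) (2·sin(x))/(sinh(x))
This is a 0/0 indeterminate form.

Apply L'Hôpital's rule: differentiate numerator and denominator separately.
  f(x) = 2·sin(x)   ⇒   f'(x) = 2·cos(x)
  g(x) = sinh(x)   ⇒   g'(x) = cosh(x)
  lim(x→0) f'(x)/g'(x) = lim(x→0) (2·cos(x))/(cosh(x))
  = 2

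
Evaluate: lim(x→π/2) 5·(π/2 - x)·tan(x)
This is a 0·∞ indeterminate form.

Rewrite 0·∞ as a quotient (0/0 or ∞/∞ form), then apply L'Hôpital's rule:
  lim(x→π/2) 5·(π/2 - x)·tan(x) = 5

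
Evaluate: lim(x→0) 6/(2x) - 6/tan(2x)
This is an ∞-∞ indeterminate form.

Combine fractions or rationalize to convert ∞-∞ to 0/0 form:
  lim(x→0) 6/(2x) - 6/tan(2x) = 0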